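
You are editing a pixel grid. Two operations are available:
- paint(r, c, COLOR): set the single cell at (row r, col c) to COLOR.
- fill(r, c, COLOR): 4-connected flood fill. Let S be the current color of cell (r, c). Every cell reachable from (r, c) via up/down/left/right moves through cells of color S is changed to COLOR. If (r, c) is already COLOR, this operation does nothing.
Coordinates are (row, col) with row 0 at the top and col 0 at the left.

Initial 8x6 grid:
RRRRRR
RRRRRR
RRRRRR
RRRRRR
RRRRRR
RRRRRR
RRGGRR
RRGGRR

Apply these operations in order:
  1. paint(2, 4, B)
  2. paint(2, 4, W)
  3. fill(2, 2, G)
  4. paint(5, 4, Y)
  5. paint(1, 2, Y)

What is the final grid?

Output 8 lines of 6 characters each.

Answer: GGGGGG
GGYGGG
GGGGWG
GGGGGG
GGGGGG
GGGGYG
GGGGGG
GGGGGG

Derivation:
After op 1 paint(2,4,B):
RRRRRR
RRRRRR
RRRRBR
RRRRRR
RRRRRR
RRRRRR
RRGGRR
RRGGRR
After op 2 paint(2,4,W):
RRRRRR
RRRRRR
RRRRWR
RRRRRR
RRRRRR
RRRRRR
RRGGRR
RRGGRR
After op 3 fill(2,2,G) [43 cells changed]:
GGGGGG
GGGGGG
GGGGWG
GGGGGG
GGGGGG
GGGGGG
GGGGGG
GGGGGG
After op 4 paint(5,4,Y):
GGGGGG
GGGGGG
GGGGWG
GGGGGG
GGGGGG
GGGGYG
GGGGGG
GGGGGG
After op 5 paint(1,2,Y):
GGGGGG
GGYGGG
GGGGWG
GGGGGG
GGGGGG
GGGGYG
GGGGGG
GGGGGG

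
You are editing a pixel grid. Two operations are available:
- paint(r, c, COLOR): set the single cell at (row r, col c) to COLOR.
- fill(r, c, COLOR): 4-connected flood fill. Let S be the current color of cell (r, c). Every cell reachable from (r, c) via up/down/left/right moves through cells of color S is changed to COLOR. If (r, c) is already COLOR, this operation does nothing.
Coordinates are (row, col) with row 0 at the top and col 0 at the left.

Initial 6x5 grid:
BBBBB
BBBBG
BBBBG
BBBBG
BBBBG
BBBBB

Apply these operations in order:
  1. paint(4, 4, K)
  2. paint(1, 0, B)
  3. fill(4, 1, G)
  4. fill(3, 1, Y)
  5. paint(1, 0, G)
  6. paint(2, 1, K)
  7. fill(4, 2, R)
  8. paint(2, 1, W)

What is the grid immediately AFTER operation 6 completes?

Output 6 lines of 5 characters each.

After op 1 paint(4,4,K):
BBBBB
BBBBG
BBBBG
BBBBG
BBBBK
BBBBB
After op 2 paint(1,0,B):
BBBBB
BBBBG
BBBBG
BBBBG
BBBBK
BBBBB
After op 3 fill(4,1,G) [26 cells changed]:
GGGGG
GGGGG
GGGGG
GGGGG
GGGGK
GGGGG
After op 4 fill(3,1,Y) [29 cells changed]:
YYYYY
YYYYY
YYYYY
YYYYY
YYYYK
YYYYY
After op 5 paint(1,0,G):
YYYYY
GYYYY
YYYYY
YYYYY
YYYYK
YYYYY
After op 6 paint(2,1,K):
YYYYY
GYYYY
YKYYY
YYYYY
YYYYK
YYYYY

Answer: YYYYY
GYYYY
YKYYY
YYYYY
YYYYK
YYYYY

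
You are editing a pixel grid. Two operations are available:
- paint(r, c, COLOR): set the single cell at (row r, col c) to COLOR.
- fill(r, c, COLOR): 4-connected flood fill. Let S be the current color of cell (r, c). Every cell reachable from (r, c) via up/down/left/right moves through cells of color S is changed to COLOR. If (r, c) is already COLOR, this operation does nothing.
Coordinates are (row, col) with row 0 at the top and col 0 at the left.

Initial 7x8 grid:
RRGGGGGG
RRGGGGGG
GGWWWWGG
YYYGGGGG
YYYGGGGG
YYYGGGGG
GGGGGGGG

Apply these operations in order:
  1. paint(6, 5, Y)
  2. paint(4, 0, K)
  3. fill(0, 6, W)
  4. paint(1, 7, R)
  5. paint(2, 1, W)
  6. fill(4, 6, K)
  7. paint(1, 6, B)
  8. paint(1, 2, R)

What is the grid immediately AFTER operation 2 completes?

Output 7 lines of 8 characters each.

After op 1 paint(6,5,Y):
RRGGGGGG
RRGGGGGG
GGWWWWGG
YYYGGGGG
YYYGGGGG
YYYGGGGG
GGGGGYGG
After op 2 paint(4,0,K):
RRGGGGGG
RRGGGGGG
GGWWWWGG
YYYGGGGG
KYYGGGGG
YYYGGGGG
GGGGGYGG

Answer: RRGGGGGG
RRGGGGGG
GGWWWWGG
YYYGGGGG
KYYGGGGG
YYYGGGGG
GGGGGYGG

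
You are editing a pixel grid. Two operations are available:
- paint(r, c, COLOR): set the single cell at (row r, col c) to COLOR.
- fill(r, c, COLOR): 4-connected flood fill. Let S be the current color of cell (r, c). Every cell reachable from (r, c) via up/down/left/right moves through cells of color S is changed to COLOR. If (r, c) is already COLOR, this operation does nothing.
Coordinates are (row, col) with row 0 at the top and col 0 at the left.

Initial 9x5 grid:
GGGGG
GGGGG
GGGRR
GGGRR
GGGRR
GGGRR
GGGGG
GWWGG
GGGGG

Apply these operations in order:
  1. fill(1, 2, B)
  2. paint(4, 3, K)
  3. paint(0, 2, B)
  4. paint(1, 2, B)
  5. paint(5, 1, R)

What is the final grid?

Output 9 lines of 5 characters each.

After op 1 fill(1,2,B) [35 cells changed]:
BBBBB
BBBBB
BBBRR
BBBRR
BBBRR
BBBRR
BBBBB
BWWBB
BBBBB
After op 2 paint(4,3,K):
BBBBB
BBBBB
BBBRR
BBBRR
BBBKR
BBBRR
BBBBB
BWWBB
BBBBB
After op 3 paint(0,2,B):
BBBBB
BBBBB
BBBRR
BBBRR
BBBKR
BBBRR
BBBBB
BWWBB
BBBBB
After op 4 paint(1,2,B):
BBBBB
BBBBB
BBBRR
BBBRR
BBBKR
BBBRR
BBBBB
BWWBB
BBBBB
After op 5 paint(5,1,R):
BBBBB
BBBBB
BBBRR
BBBRR
BBBKR
BRBRR
BBBBB
BWWBB
BBBBB

Answer: BBBBB
BBBBB
BBBRR
BBBRR
BBBKR
BRBRR
BBBBB
BWWBB
BBBBB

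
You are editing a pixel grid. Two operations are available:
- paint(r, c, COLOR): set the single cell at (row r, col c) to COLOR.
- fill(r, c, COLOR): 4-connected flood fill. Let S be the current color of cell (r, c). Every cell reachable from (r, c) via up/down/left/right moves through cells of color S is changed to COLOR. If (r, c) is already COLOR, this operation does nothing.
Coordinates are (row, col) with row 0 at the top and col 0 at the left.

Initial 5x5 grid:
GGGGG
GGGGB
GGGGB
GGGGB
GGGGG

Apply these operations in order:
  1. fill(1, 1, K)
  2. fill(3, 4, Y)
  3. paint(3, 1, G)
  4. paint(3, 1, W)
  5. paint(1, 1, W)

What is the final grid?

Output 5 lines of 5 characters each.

After op 1 fill(1,1,K) [22 cells changed]:
KKKKK
KKKKB
KKKKB
KKKKB
KKKKK
After op 2 fill(3,4,Y) [3 cells changed]:
KKKKK
KKKKY
KKKKY
KKKKY
KKKKK
After op 3 paint(3,1,G):
KKKKK
KKKKY
KKKKY
KGKKY
KKKKK
After op 4 paint(3,1,W):
KKKKK
KKKKY
KKKKY
KWKKY
KKKKK
After op 5 paint(1,1,W):
KKKKK
KWKKY
KKKKY
KWKKY
KKKKK

Answer: KKKKK
KWKKY
KKKKY
KWKKY
KKKKK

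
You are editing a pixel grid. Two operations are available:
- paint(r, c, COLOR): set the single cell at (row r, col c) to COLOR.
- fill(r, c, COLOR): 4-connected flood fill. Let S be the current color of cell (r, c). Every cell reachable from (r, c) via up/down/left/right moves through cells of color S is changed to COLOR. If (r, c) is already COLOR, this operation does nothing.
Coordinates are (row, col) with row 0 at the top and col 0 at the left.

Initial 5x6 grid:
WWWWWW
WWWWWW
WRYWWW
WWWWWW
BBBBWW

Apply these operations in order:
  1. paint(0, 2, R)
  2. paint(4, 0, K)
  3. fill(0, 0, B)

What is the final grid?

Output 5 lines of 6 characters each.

After op 1 paint(0,2,R):
WWRWWW
WWWWWW
WRYWWW
WWWWWW
BBBBWW
After op 2 paint(4,0,K):
WWRWWW
WWWWWW
WRYWWW
WWWWWW
KBBBWW
After op 3 fill(0,0,B) [23 cells changed]:
BBRBBB
BBBBBB
BRYBBB
BBBBBB
KBBBBB

Answer: BBRBBB
BBBBBB
BRYBBB
BBBBBB
KBBBBB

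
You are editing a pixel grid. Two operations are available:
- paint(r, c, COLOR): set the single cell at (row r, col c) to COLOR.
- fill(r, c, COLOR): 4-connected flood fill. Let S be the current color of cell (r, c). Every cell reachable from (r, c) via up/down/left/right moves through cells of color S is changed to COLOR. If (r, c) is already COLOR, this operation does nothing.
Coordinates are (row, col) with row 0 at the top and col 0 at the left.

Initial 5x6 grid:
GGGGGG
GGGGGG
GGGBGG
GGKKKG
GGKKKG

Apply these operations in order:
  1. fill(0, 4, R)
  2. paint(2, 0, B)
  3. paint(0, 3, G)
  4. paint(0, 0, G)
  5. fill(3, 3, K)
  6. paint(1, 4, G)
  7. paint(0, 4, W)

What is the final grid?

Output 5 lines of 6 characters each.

After op 1 fill(0,4,R) [23 cells changed]:
RRRRRR
RRRRRR
RRRBRR
RRKKKR
RRKKKR
After op 2 paint(2,0,B):
RRRRRR
RRRRRR
BRRBRR
RRKKKR
RRKKKR
After op 3 paint(0,3,G):
RRRGRR
RRRRRR
BRRBRR
RRKKKR
RRKKKR
After op 4 paint(0,0,G):
GRRGRR
RRRRRR
BRRBRR
RRKKKR
RRKKKR
After op 5 fill(3,3,K) [0 cells changed]:
GRRGRR
RRRRRR
BRRBRR
RRKKKR
RRKKKR
After op 6 paint(1,4,G):
GRRGRR
RRRRGR
BRRBRR
RRKKKR
RRKKKR
After op 7 paint(0,4,W):
GRRGWR
RRRRGR
BRRBRR
RRKKKR
RRKKKR

Answer: GRRGWR
RRRRGR
BRRBRR
RRKKKR
RRKKKR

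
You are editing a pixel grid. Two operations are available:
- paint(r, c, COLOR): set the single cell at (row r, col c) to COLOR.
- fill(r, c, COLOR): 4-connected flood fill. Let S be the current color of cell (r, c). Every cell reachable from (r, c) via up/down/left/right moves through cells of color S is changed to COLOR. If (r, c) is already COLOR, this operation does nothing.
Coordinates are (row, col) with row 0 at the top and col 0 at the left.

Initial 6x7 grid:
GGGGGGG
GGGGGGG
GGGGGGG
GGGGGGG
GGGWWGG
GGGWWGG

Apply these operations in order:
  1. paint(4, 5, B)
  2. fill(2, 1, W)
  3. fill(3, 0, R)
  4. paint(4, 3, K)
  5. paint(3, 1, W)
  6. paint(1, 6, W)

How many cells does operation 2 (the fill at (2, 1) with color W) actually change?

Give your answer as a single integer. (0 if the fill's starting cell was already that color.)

Answer: 37

Derivation:
After op 1 paint(4,5,B):
GGGGGGG
GGGGGGG
GGGGGGG
GGGGGGG
GGGWWBG
GGGWWGG
After op 2 fill(2,1,W) [37 cells changed]:
WWWWWWW
WWWWWWW
WWWWWWW
WWWWWWW
WWWWWBW
WWWWWWW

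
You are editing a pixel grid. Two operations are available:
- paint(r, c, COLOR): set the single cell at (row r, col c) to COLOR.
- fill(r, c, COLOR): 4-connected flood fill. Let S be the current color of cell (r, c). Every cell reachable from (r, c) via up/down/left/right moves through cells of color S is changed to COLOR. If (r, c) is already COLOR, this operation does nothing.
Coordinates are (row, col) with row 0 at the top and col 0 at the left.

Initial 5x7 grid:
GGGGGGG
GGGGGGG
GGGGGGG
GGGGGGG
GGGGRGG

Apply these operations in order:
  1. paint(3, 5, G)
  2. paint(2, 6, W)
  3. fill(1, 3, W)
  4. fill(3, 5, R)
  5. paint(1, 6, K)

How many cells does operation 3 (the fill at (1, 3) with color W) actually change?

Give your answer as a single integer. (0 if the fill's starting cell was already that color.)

Answer: 33

Derivation:
After op 1 paint(3,5,G):
GGGGGGG
GGGGGGG
GGGGGGG
GGGGGGG
GGGGRGG
After op 2 paint(2,6,W):
GGGGGGG
GGGGGGG
GGGGGGW
GGGGGGG
GGGGRGG
After op 3 fill(1,3,W) [33 cells changed]:
WWWWWWW
WWWWWWW
WWWWWWW
WWWWWWW
WWWWRWW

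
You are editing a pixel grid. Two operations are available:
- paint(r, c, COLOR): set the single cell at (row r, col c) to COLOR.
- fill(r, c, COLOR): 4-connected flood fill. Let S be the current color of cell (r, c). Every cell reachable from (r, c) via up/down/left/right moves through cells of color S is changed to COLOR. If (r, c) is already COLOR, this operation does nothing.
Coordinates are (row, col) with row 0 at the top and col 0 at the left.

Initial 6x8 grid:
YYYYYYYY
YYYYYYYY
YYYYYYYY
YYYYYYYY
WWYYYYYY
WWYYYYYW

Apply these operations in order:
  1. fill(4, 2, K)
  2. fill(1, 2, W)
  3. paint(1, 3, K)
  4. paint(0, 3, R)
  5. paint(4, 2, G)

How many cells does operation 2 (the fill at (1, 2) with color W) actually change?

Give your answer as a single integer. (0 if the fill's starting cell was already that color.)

After op 1 fill(4,2,K) [43 cells changed]:
KKKKKKKK
KKKKKKKK
KKKKKKKK
KKKKKKKK
WWKKKKKK
WWKKKKKW
After op 2 fill(1,2,W) [43 cells changed]:
WWWWWWWW
WWWWWWWW
WWWWWWWW
WWWWWWWW
WWWWWWWW
WWWWWWWW

Answer: 43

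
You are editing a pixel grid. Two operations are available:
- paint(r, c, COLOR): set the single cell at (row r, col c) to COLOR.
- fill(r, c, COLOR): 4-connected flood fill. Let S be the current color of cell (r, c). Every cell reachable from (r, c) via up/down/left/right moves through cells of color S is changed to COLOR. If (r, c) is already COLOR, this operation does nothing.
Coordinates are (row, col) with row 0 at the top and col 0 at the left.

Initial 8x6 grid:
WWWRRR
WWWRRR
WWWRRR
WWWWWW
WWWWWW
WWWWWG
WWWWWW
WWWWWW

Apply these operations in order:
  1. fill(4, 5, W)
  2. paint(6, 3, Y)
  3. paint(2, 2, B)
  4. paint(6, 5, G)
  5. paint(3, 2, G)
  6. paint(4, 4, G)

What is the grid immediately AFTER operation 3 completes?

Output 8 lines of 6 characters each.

Answer: WWWRRR
WWWRRR
WWBRRR
WWWWWW
WWWWWW
WWWWWG
WWWYWW
WWWWWW

Derivation:
After op 1 fill(4,5,W) [0 cells changed]:
WWWRRR
WWWRRR
WWWRRR
WWWWWW
WWWWWW
WWWWWG
WWWWWW
WWWWWW
After op 2 paint(6,3,Y):
WWWRRR
WWWRRR
WWWRRR
WWWWWW
WWWWWW
WWWWWG
WWWYWW
WWWWWW
After op 3 paint(2,2,B):
WWWRRR
WWWRRR
WWBRRR
WWWWWW
WWWWWW
WWWWWG
WWWYWW
WWWWWW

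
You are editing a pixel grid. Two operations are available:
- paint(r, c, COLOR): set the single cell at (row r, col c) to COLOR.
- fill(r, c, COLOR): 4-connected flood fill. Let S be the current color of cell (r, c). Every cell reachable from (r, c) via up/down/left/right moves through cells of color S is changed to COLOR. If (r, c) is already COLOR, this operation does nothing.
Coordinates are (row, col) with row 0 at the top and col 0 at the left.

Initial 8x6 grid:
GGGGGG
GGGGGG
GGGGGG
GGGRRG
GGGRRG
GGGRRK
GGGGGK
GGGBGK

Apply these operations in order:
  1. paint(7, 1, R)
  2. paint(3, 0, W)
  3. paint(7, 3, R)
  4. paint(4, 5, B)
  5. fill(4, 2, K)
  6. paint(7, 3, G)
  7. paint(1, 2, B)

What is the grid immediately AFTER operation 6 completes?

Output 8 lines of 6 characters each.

After op 1 paint(7,1,R):
GGGGGG
GGGGGG
GGGGGG
GGGRRG
GGGRRG
GGGRRK
GGGGGK
GRGBGK
After op 2 paint(3,0,W):
GGGGGG
GGGGGG
GGGGGG
WGGRRG
GGGRRG
GGGRRK
GGGGGK
GRGBGK
After op 3 paint(7,3,R):
GGGGGG
GGGGGG
GGGGGG
WGGRRG
GGGRRG
GGGRRK
GGGGGK
GRGRGK
After op 4 paint(4,5,B):
GGGGGG
GGGGGG
GGGGGG
WGGRRG
GGGRRB
GGGRRK
GGGGGK
GRGRGK
After op 5 fill(4,2,K) [35 cells changed]:
KKKKKK
KKKKKK
KKKKKK
WKKRRK
KKKRRB
KKKRRK
KKKKKK
KRKRKK
After op 6 paint(7,3,G):
KKKKKK
KKKKKK
KKKKKK
WKKRRK
KKKRRB
KKKRRK
KKKKKK
KRKGKK

Answer: KKKKKK
KKKKKK
KKKKKK
WKKRRK
KKKRRB
KKKRRK
KKKKKK
KRKGKK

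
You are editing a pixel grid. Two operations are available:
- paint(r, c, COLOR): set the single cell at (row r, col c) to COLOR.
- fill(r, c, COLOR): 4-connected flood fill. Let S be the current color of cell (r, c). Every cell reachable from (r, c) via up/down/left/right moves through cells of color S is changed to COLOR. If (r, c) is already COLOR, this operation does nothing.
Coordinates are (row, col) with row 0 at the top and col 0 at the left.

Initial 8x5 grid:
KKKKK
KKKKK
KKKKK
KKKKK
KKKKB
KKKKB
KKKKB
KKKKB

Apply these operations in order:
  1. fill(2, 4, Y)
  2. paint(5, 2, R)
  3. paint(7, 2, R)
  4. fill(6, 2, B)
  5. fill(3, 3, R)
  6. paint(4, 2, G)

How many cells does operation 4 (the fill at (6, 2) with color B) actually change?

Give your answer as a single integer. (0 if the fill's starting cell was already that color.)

Answer: 34

Derivation:
After op 1 fill(2,4,Y) [36 cells changed]:
YYYYY
YYYYY
YYYYY
YYYYY
YYYYB
YYYYB
YYYYB
YYYYB
After op 2 paint(5,2,R):
YYYYY
YYYYY
YYYYY
YYYYY
YYYYB
YYRYB
YYYYB
YYYYB
After op 3 paint(7,2,R):
YYYYY
YYYYY
YYYYY
YYYYY
YYYYB
YYRYB
YYYYB
YYRYB
After op 4 fill(6,2,B) [34 cells changed]:
BBBBB
BBBBB
BBBBB
BBBBB
BBBBB
BBRBB
BBBBB
BBRBB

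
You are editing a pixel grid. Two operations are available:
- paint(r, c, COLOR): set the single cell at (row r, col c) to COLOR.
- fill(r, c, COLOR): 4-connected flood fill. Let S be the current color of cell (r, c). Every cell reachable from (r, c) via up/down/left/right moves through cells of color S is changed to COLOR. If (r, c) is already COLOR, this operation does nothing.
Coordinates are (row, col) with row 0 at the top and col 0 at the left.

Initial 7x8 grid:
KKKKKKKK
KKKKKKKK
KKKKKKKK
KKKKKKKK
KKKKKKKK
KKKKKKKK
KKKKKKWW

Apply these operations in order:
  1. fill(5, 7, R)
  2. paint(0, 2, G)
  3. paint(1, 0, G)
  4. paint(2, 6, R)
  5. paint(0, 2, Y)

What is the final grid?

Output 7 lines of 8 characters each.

Answer: RRYRRRRR
GRRRRRRR
RRRRRRRR
RRRRRRRR
RRRRRRRR
RRRRRRRR
RRRRRRWW

Derivation:
After op 1 fill(5,7,R) [54 cells changed]:
RRRRRRRR
RRRRRRRR
RRRRRRRR
RRRRRRRR
RRRRRRRR
RRRRRRRR
RRRRRRWW
After op 2 paint(0,2,G):
RRGRRRRR
RRRRRRRR
RRRRRRRR
RRRRRRRR
RRRRRRRR
RRRRRRRR
RRRRRRWW
After op 3 paint(1,0,G):
RRGRRRRR
GRRRRRRR
RRRRRRRR
RRRRRRRR
RRRRRRRR
RRRRRRRR
RRRRRRWW
After op 4 paint(2,6,R):
RRGRRRRR
GRRRRRRR
RRRRRRRR
RRRRRRRR
RRRRRRRR
RRRRRRRR
RRRRRRWW
After op 5 paint(0,2,Y):
RRYRRRRR
GRRRRRRR
RRRRRRRR
RRRRRRRR
RRRRRRRR
RRRRRRRR
RRRRRRWW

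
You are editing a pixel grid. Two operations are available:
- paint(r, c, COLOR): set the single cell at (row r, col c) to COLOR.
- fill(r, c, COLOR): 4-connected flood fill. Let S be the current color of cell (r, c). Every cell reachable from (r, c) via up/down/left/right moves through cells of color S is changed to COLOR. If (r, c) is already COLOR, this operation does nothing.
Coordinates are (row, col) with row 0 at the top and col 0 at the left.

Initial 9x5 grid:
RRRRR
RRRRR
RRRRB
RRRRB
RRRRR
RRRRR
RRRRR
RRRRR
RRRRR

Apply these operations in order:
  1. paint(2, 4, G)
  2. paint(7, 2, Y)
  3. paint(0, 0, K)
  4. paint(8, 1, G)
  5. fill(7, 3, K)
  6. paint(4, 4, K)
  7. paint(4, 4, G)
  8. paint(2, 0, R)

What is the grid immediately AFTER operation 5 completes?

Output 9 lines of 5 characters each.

After op 1 paint(2,4,G):
RRRRR
RRRRR
RRRRG
RRRRB
RRRRR
RRRRR
RRRRR
RRRRR
RRRRR
After op 2 paint(7,2,Y):
RRRRR
RRRRR
RRRRG
RRRRB
RRRRR
RRRRR
RRRRR
RRYRR
RRRRR
After op 3 paint(0,0,K):
KRRRR
RRRRR
RRRRG
RRRRB
RRRRR
RRRRR
RRRRR
RRYRR
RRRRR
After op 4 paint(8,1,G):
KRRRR
RRRRR
RRRRG
RRRRB
RRRRR
RRRRR
RRRRR
RRYRR
RGRRR
After op 5 fill(7,3,K) [40 cells changed]:
KKKKK
KKKKK
KKKKG
KKKKB
KKKKK
KKKKK
KKKKK
KKYKK
KGKKK

Answer: KKKKK
KKKKK
KKKKG
KKKKB
KKKKK
KKKKK
KKKKK
KKYKK
KGKKK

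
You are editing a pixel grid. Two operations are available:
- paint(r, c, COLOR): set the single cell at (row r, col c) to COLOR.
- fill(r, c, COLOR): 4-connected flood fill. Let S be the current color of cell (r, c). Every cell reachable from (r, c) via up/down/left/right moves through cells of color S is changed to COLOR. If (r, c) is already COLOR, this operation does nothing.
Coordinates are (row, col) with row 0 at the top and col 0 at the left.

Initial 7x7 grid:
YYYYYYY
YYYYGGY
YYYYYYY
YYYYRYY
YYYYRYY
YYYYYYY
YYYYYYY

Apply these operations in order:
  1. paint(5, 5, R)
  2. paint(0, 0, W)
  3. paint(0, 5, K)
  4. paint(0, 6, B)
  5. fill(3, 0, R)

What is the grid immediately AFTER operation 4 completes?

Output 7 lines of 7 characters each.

Answer: WYYYYKB
YYYYGGY
YYYYYYY
YYYYRYY
YYYYRYY
YYYYYRY
YYYYYYY

Derivation:
After op 1 paint(5,5,R):
YYYYYYY
YYYYGGY
YYYYYYY
YYYYRYY
YYYYRYY
YYYYYRY
YYYYYYY
After op 2 paint(0,0,W):
WYYYYYY
YYYYGGY
YYYYYYY
YYYYRYY
YYYYRYY
YYYYYRY
YYYYYYY
After op 3 paint(0,5,K):
WYYYYKY
YYYYGGY
YYYYYYY
YYYYRYY
YYYYRYY
YYYYYRY
YYYYYYY
After op 4 paint(0,6,B):
WYYYYKB
YYYYGGY
YYYYYYY
YYYYRYY
YYYYRYY
YYYYYRY
YYYYYYY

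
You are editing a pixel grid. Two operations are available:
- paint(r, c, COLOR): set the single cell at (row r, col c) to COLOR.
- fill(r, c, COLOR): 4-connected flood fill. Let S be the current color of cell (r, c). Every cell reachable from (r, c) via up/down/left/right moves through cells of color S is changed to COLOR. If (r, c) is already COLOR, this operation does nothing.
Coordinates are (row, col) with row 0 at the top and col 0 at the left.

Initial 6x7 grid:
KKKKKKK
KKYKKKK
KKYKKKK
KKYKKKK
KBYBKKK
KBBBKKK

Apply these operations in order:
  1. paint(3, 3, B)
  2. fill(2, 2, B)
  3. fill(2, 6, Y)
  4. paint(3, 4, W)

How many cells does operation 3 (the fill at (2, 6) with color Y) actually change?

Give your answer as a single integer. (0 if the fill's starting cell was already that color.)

After op 1 paint(3,3,B):
KKKKKKK
KKYKKKK
KKYKKKK
KKYBKKK
KBYBKKK
KBBBKKK
After op 2 fill(2,2,B) [4 cells changed]:
KKKKKKK
KKBKKKK
KKBKKKK
KKBBKKK
KBBBKKK
KBBBKKK
After op 3 fill(2,6,Y) [32 cells changed]:
YYYYYYY
YYBYYYY
YYBYYYY
YYBBYYY
YBBBYYY
YBBBYYY

Answer: 32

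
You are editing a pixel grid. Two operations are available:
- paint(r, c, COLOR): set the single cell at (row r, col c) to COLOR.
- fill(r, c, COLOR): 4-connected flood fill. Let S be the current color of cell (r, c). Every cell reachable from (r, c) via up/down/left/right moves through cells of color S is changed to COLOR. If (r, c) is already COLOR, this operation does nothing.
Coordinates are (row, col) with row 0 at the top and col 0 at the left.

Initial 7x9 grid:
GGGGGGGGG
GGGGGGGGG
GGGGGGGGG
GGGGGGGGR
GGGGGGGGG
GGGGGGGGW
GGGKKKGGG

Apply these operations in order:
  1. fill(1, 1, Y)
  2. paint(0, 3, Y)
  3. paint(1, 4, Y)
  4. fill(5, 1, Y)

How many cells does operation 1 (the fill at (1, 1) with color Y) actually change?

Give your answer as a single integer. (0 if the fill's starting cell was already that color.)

After op 1 fill(1,1,Y) [58 cells changed]:
YYYYYYYYY
YYYYYYYYY
YYYYYYYYY
YYYYYYYYR
YYYYYYYYY
YYYYYYYYW
YYYKKKYYY

Answer: 58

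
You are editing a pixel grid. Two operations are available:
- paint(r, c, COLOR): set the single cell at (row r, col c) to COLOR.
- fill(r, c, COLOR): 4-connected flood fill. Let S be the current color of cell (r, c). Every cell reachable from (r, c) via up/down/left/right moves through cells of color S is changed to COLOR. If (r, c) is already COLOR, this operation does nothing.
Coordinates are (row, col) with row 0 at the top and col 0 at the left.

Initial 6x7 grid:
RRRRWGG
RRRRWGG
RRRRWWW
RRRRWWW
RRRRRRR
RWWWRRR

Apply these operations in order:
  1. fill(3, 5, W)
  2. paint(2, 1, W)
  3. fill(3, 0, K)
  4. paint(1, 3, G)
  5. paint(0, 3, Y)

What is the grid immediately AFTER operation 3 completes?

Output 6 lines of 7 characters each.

After op 1 fill(3,5,W) [0 cells changed]:
RRRRWGG
RRRRWGG
RRRRWWW
RRRRWWW
RRRRRRR
RWWWRRR
After op 2 paint(2,1,W):
RRRRWGG
RRRRWGG
RWRRWWW
RRRRWWW
RRRRRRR
RWWWRRR
After op 3 fill(3,0,K) [26 cells changed]:
KKKKWGG
KKKKWGG
KWKKWWW
KKKKWWW
KKKKKKK
KWWWKKK

Answer: KKKKWGG
KKKKWGG
KWKKWWW
KKKKWWW
KKKKKKK
KWWWKKK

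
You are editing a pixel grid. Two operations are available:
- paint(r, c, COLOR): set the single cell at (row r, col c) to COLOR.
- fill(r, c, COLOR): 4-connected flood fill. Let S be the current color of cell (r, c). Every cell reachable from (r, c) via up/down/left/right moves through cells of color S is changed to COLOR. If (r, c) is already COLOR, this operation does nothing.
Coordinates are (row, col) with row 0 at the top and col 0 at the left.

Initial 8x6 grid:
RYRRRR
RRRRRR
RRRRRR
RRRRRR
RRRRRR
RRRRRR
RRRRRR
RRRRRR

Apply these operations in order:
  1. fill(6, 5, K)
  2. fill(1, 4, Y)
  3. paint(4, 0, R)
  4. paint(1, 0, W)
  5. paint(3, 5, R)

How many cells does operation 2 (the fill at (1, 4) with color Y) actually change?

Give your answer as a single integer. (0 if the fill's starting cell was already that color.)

Answer: 47

Derivation:
After op 1 fill(6,5,K) [47 cells changed]:
KYKKKK
KKKKKK
KKKKKK
KKKKKK
KKKKKK
KKKKKK
KKKKKK
KKKKKK
After op 2 fill(1,4,Y) [47 cells changed]:
YYYYYY
YYYYYY
YYYYYY
YYYYYY
YYYYYY
YYYYYY
YYYYYY
YYYYYY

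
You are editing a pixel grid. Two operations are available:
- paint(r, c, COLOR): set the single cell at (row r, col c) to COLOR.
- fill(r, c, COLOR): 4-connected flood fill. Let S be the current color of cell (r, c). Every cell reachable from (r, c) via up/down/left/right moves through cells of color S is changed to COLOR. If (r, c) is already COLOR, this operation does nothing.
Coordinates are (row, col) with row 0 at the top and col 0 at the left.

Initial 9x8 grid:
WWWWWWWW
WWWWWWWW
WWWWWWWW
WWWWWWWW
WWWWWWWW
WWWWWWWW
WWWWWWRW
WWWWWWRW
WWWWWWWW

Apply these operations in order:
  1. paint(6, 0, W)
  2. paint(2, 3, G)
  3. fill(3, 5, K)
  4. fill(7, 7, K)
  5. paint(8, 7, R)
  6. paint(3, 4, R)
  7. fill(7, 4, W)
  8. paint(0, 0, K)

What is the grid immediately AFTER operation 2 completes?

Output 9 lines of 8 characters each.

After op 1 paint(6,0,W):
WWWWWWWW
WWWWWWWW
WWWWWWWW
WWWWWWWW
WWWWWWWW
WWWWWWWW
WWWWWWRW
WWWWWWRW
WWWWWWWW
After op 2 paint(2,3,G):
WWWWWWWW
WWWWWWWW
WWWGWWWW
WWWWWWWW
WWWWWWWW
WWWWWWWW
WWWWWWRW
WWWWWWRW
WWWWWWWW

Answer: WWWWWWWW
WWWWWWWW
WWWGWWWW
WWWWWWWW
WWWWWWWW
WWWWWWWW
WWWWWWRW
WWWWWWRW
WWWWWWWW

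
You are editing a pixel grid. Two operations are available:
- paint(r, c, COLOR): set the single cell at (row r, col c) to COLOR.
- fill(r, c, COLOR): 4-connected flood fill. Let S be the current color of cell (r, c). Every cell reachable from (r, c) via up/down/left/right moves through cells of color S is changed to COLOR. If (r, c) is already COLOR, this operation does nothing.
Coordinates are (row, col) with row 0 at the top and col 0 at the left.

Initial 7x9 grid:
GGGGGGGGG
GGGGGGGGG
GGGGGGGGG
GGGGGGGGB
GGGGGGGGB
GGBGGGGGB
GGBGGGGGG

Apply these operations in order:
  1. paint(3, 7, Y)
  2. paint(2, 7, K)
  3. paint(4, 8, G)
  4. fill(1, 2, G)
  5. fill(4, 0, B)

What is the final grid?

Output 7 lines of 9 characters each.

After op 1 paint(3,7,Y):
GGGGGGGGG
GGGGGGGGG
GGGGGGGGG
GGGGGGGYB
GGGGGGGGB
GGBGGGGGB
GGBGGGGGG
After op 2 paint(2,7,K):
GGGGGGGGG
GGGGGGGGG
GGGGGGGKG
GGGGGGGYB
GGGGGGGGB
GGBGGGGGB
GGBGGGGGG
After op 3 paint(4,8,G):
GGGGGGGGG
GGGGGGGGG
GGGGGGGKG
GGGGGGGYB
GGGGGGGGG
GGBGGGGGB
GGBGGGGGG
After op 4 fill(1,2,G) [0 cells changed]:
GGGGGGGGG
GGGGGGGGG
GGGGGGGKG
GGGGGGGYB
GGGGGGGGG
GGBGGGGGB
GGBGGGGGG
After op 5 fill(4,0,B) [57 cells changed]:
BBBBBBBBB
BBBBBBBBB
BBBBBBBKB
BBBBBBBYB
BBBBBBBBB
BBBBBBBBB
BBBBBBBBB

Answer: BBBBBBBBB
BBBBBBBBB
BBBBBBBKB
BBBBBBBYB
BBBBBBBBB
BBBBBBBBB
BBBBBBBBB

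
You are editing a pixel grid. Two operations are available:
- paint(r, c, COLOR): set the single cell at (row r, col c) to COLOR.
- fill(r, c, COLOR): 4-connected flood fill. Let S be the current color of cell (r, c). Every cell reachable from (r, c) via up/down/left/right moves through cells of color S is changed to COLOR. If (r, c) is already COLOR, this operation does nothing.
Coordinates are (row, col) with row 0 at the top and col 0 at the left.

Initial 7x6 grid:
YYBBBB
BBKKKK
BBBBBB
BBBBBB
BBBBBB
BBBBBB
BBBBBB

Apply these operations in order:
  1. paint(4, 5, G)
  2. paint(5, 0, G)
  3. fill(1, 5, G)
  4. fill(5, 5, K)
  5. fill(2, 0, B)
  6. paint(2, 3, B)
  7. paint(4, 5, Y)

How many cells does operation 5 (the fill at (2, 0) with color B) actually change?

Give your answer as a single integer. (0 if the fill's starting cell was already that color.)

After op 1 paint(4,5,G):
YYBBBB
BBKKKK
BBBBBB
BBBBBB
BBBBBG
BBBBBB
BBBBBB
After op 2 paint(5,0,G):
YYBBBB
BBKKKK
BBBBBB
BBBBBB
BBBBBG
GBBBBB
BBBBBB
After op 3 fill(1,5,G) [4 cells changed]:
YYBBBB
BBGGGG
BBBBBB
BBBBBB
BBBBBG
GBBBBB
BBBBBB
After op 4 fill(5,5,K) [30 cells changed]:
YYBBBB
KKGGGG
KKKKKK
KKKKKK
KKKKKG
GKKKKK
KKKKKK
After op 5 fill(2,0,B) [30 cells changed]:
YYBBBB
BBGGGG
BBBBBB
BBBBBB
BBBBBG
GBBBBB
BBBBBB

Answer: 30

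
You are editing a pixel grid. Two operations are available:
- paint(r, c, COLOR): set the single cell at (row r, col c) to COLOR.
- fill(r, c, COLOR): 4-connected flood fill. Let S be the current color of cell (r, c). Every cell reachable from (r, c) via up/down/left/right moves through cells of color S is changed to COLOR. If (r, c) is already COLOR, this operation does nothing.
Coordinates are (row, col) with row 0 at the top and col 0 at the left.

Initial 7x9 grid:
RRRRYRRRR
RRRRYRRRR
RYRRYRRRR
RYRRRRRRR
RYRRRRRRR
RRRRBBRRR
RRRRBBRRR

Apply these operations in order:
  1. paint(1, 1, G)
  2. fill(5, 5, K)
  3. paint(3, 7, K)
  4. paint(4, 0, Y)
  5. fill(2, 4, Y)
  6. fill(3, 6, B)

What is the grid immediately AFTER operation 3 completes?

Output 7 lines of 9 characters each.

Answer: RRRRYRRRR
RGRRYRRRR
RYRRYRRRR
RYRRRRRKR
RYRRRRRRR
RRRRKKRRR
RRRRKKRRR

Derivation:
After op 1 paint(1,1,G):
RRRRYRRRR
RGRRYRRRR
RYRRYRRRR
RYRRRRRRR
RYRRRRRRR
RRRRBBRRR
RRRRBBRRR
After op 2 fill(5,5,K) [4 cells changed]:
RRRRYRRRR
RGRRYRRRR
RYRRYRRRR
RYRRRRRRR
RYRRRRRRR
RRRRKKRRR
RRRRKKRRR
After op 3 paint(3,7,K):
RRRRYRRRR
RGRRYRRRR
RYRRYRRRR
RYRRRRRKR
RYRRRRRRR
RRRRKKRRR
RRRRKKRRR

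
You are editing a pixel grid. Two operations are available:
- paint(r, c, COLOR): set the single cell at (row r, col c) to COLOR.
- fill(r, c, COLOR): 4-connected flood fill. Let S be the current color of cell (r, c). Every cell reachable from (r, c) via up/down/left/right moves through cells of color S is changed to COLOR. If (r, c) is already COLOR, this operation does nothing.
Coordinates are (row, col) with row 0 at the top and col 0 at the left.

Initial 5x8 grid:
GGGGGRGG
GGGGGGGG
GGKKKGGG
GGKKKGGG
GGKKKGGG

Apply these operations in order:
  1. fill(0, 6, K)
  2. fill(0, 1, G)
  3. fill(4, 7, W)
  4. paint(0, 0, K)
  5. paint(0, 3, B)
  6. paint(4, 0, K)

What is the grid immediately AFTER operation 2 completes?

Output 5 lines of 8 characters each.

Answer: GGGGGRGG
GGGGGGGG
GGGGGGGG
GGGGGGGG
GGGGGGGG

Derivation:
After op 1 fill(0,6,K) [30 cells changed]:
KKKKKRKK
KKKKKKKK
KKKKKKKK
KKKKKKKK
KKKKKKKK
After op 2 fill(0,1,G) [39 cells changed]:
GGGGGRGG
GGGGGGGG
GGGGGGGG
GGGGGGGG
GGGGGGGG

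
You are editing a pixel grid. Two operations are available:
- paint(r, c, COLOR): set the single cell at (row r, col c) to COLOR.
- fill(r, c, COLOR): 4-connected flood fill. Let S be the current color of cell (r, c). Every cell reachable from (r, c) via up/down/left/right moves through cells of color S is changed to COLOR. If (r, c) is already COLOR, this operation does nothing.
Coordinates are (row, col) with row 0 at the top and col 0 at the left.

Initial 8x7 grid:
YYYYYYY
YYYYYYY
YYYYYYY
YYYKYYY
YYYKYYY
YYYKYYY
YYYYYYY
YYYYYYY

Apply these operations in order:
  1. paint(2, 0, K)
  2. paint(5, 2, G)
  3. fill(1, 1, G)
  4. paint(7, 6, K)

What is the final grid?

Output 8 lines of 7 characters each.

After op 1 paint(2,0,K):
YYYYYYY
YYYYYYY
KYYYYYY
YYYKYYY
YYYKYYY
YYYKYYY
YYYYYYY
YYYYYYY
After op 2 paint(5,2,G):
YYYYYYY
YYYYYYY
KYYYYYY
YYYKYYY
YYYKYYY
YYGKYYY
YYYYYYY
YYYYYYY
After op 3 fill(1,1,G) [51 cells changed]:
GGGGGGG
GGGGGGG
KGGGGGG
GGGKGGG
GGGKGGG
GGGKGGG
GGGGGGG
GGGGGGG
After op 4 paint(7,6,K):
GGGGGGG
GGGGGGG
KGGGGGG
GGGKGGG
GGGKGGG
GGGKGGG
GGGGGGG
GGGGGGK

Answer: GGGGGGG
GGGGGGG
KGGGGGG
GGGKGGG
GGGKGGG
GGGKGGG
GGGGGGG
GGGGGGK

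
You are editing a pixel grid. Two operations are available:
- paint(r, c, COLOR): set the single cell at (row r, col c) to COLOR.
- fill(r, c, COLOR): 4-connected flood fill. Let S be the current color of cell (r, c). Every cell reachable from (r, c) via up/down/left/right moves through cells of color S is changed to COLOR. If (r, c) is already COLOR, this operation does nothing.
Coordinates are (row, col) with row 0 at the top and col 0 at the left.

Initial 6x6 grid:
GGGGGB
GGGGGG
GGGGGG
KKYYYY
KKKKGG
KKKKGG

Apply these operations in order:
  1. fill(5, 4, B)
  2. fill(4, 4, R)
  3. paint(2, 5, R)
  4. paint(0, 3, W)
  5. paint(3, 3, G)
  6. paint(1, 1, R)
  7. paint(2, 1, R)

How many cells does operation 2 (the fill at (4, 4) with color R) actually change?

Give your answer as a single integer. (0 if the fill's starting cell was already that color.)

After op 1 fill(5,4,B) [4 cells changed]:
GGGGGB
GGGGGG
GGGGGG
KKYYYY
KKKKBB
KKKKBB
After op 2 fill(4,4,R) [4 cells changed]:
GGGGGB
GGGGGG
GGGGGG
KKYYYY
KKKKRR
KKKKRR

Answer: 4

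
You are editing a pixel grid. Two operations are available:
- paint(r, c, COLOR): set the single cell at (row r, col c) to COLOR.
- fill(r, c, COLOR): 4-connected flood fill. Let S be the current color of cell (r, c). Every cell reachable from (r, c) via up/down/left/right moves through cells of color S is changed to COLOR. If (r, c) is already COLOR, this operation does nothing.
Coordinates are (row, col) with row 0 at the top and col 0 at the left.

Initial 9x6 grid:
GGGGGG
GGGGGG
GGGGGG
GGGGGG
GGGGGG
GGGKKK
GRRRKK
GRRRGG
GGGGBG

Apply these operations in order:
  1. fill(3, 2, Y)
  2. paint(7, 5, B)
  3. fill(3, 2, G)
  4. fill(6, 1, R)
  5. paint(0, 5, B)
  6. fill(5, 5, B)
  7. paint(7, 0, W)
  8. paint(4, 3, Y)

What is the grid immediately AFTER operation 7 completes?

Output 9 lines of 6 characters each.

Answer: GGGGGB
GGGGGG
GGGGGG
GGGGGG
GGGGGG
GGGBBB
GRRRBB
WRRRGB
GGGGBG

Derivation:
After op 1 fill(3,2,Y) [39 cells changed]:
YYYYYY
YYYYYY
YYYYYY
YYYYYY
YYYYYY
YYYKKK
YRRRKK
YRRRGG
YYYYBG
After op 2 paint(7,5,B):
YYYYYY
YYYYYY
YYYYYY
YYYYYY
YYYYYY
YYYKKK
YRRRKK
YRRRGB
YYYYBG
After op 3 fill(3,2,G) [39 cells changed]:
GGGGGG
GGGGGG
GGGGGG
GGGGGG
GGGGGG
GGGKKK
GRRRKK
GRRRGB
GGGGBG
After op 4 fill(6,1,R) [0 cells changed]:
GGGGGG
GGGGGG
GGGGGG
GGGGGG
GGGGGG
GGGKKK
GRRRKK
GRRRGB
GGGGBG
After op 5 paint(0,5,B):
GGGGGB
GGGGGG
GGGGGG
GGGGGG
GGGGGG
GGGKKK
GRRRKK
GRRRGB
GGGGBG
After op 6 fill(5,5,B) [5 cells changed]:
GGGGGB
GGGGGG
GGGGGG
GGGGGG
GGGGGG
GGGBBB
GRRRBB
GRRRGB
GGGGBG
After op 7 paint(7,0,W):
GGGGGB
GGGGGG
GGGGGG
GGGGGG
GGGGGG
GGGBBB
GRRRBB
WRRRGB
GGGGBG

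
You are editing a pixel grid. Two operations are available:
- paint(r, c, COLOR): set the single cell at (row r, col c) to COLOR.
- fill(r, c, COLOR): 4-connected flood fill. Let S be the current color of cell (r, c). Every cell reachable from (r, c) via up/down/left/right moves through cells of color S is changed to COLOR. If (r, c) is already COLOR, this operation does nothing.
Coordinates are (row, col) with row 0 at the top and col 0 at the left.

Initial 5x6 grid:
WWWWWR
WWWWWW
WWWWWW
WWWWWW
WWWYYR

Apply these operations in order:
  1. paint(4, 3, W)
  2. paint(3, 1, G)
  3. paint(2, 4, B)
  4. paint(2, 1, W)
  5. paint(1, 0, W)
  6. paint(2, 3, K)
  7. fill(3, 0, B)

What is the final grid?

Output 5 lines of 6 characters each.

Answer: BBBBBR
BBBBBB
BBBKBB
BGBBBB
BBBBYR

Derivation:
After op 1 paint(4,3,W):
WWWWWR
WWWWWW
WWWWWW
WWWWWW
WWWWYR
After op 2 paint(3,1,G):
WWWWWR
WWWWWW
WWWWWW
WGWWWW
WWWWYR
After op 3 paint(2,4,B):
WWWWWR
WWWWWW
WWWWBW
WGWWWW
WWWWYR
After op 4 paint(2,1,W):
WWWWWR
WWWWWW
WWWWBW
WGWWWW
WWWWYR
After op 5 paint(1,0,W):
WWWWWR
WWWWWW
WWWWBW
WGWWWW
WWWWYR
After op 6 paint(2,3,K):
WWWWWR
WWWWWW
WWWKBW
WGWWWW
WWWWYR
After op 7 fill(3,0,B) [24 cells changed]:
BBBBBR
BBBBBB
BBBKBB
BGBBBB
BBBBYR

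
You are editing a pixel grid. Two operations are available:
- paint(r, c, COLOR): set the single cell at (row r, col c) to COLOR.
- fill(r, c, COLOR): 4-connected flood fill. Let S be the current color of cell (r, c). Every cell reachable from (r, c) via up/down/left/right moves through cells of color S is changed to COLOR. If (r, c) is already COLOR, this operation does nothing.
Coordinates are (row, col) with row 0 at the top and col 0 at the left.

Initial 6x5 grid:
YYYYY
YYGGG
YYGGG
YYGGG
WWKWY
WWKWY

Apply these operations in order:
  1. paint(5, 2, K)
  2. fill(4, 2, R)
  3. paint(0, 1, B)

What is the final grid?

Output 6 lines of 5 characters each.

After op 1 paint(5,2,K):
YYYYY
YYGGG
YYGGG
YYGGG
WWKWY
WWKWY
After op 2 fill(4,2,R) [2 cells changed]:
YYYYY
YYGGG
YYGGG
YYGGG
WWRWY
WWRWY
After op 3 paint(0,1,B):
YBYYY
YYGGG
YYGGG
YYGGG
WWRWY
WWRWY

Answer: YBYYY
YYGGG
YYGGG
YYGGG
WWRWY
WWRWY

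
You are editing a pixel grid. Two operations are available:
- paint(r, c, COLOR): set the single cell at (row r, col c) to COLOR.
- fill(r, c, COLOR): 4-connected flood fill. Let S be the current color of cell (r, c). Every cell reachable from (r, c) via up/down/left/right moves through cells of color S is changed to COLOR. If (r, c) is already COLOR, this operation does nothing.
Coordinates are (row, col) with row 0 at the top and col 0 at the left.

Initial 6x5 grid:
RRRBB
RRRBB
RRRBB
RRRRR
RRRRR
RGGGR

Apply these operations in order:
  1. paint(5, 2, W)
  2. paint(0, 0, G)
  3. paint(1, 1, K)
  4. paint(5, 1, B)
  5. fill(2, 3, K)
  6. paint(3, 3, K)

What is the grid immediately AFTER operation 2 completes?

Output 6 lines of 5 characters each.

Answer: GRRBB
RRRBB
RRRBB
RRRRR
RRRRR
RGWGR

Derivation:
After op 1 paint(5,2,W):
RRRBB
RRRBB
RRRBB
RRRRR
RRRRR
RGWGR
After op 2 paint(0,0,G):
GRRBB
RRRBB
RRRBB
RRRRR
RRRRR
RGWGR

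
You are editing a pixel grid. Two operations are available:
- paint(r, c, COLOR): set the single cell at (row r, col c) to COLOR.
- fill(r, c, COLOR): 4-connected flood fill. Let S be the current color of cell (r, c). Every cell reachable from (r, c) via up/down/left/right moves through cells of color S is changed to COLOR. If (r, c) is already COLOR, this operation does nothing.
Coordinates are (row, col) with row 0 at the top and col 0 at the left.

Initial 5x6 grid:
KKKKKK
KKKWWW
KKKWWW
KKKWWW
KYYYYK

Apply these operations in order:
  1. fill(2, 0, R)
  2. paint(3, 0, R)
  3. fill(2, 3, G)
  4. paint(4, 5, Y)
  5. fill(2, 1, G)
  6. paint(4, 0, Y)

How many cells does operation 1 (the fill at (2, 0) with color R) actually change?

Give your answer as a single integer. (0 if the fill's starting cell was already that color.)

After op 1 fill(2,0,R) [16 cells changed]:
RRRRRR
RRRWWW
RRRWWW
RRRWWW
RYYYYK

Answer: 16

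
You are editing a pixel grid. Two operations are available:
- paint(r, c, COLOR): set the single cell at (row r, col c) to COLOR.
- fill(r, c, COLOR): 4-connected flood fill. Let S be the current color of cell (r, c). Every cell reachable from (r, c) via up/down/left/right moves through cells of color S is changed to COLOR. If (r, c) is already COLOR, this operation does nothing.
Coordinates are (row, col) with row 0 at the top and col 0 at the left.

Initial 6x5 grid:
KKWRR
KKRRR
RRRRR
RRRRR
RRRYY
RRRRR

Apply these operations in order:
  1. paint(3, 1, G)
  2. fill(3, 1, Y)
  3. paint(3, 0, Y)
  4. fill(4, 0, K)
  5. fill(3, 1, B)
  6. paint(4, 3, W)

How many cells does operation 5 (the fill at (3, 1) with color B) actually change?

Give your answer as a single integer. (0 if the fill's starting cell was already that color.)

After op 1 paint(3,1,G):
KKWRR
KKRRR
RRRRR
RGRRR
RRRYY
RRRRR
After op 2 fill(3,1,Y) [1 cells changed]:
KKWRR
KKRRR
RRRRR
RYRRR
RRRYY
RRRRR
After op 3 paint(3,0,Y):
KKWRR
KKRRR
RRRRR
YYRRR
RRRYY
RRRRR
After op 4 fill(4,0,K) [21 cells changed]:
KKWKK
KKKKK
KKKKK
YYKKK
KKKYY
KKKKK
After op 5 fill(3,1,B) [2 cells changed]:
KKWKK
KKKKK
KKKKK
BBKKK
KKKYY
KKKKK

Answer: 2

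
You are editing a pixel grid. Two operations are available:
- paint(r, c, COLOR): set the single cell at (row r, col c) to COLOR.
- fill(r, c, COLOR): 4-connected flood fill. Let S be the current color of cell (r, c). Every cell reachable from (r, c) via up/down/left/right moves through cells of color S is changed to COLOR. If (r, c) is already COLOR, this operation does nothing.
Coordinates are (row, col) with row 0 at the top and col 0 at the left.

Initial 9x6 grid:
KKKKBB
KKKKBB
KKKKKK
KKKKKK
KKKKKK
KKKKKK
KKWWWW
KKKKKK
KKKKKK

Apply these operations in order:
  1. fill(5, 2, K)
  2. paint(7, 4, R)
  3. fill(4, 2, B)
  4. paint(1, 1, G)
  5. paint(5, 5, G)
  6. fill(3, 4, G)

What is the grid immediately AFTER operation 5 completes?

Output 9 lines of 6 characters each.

After op 1 fill(5,2,K) [0 cells changed]:
KKKKBB
KKKKBB
KKKKKK
KKKKKK
KKKKKK
KKKKKK
KKWWWW
KKKKKK
KKKKKK
After op 2 paint(7,4,R):
KKKKBB
KKKKBB
KKKKKK
KKKKKK
KKKKKK
KKKKKK
KKWWWW
KKKKRK
KKKKKK
After op 3 fill(4,2,B) [45 cells changed]:
BBBBBB
BBBBBB
BBBBBB
BBBBBB
BBBBBB
BBBBBB
BBWWWW
BBBBRB
BBBBBB
After op 4 paint(1,1,G):
BBBBBB
BGBBBB
BBBBBB
BBBBBB
BBBBBB
BBBBBB
BBWWWW
BBBBRB
BBBBBB
After op 5 paint(5,5,G):
BBBBBB
BGBBBB
BBBBBB
BBBBBB
BBBBBB
BBBBBG
BBWWWW
BBBBRB
BBBBBB

Answer: BBBBBB
BGBBBB
BBBBBB
BBBBBB
BBBBBB
BBBBBG
BBWWWW
BBBBRB
BBBBBB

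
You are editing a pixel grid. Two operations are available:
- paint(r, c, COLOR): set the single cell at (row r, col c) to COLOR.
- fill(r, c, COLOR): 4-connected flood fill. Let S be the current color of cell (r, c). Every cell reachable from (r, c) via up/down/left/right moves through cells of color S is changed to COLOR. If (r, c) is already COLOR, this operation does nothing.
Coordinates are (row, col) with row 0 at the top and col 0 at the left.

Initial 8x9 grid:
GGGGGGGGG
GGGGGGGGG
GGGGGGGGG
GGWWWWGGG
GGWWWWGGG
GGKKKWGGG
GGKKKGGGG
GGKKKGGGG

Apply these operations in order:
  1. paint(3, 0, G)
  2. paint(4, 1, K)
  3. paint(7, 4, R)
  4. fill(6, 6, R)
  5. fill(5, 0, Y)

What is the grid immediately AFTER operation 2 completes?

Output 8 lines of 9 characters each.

Answer: GGGGGGGGG
GGGGGGGGG
GGGGGGGGG
GGWWWWGGG
GKWWWWGGG
GGKKKWGGG
GGKKKGGGG
GGKKKGGGG

Derivation:
After op 1 paint(3,0,G):
GGGGGGGGG
GGGGGGGGG
GGGGGGGGG
GGWWWWGGG
GGWWWWGGG
GGKKKWGGG
GGKKKGGGG
GGKKKGGGG
After op 2 paint(4,1,K):
GGGGGGGGG
GGGGGGGGG
GGGGGGGGG
GGWWWWGGG
GKWWWWGGG
GGKKKWGGG
GGKKKGGGG
GGKKKGGGG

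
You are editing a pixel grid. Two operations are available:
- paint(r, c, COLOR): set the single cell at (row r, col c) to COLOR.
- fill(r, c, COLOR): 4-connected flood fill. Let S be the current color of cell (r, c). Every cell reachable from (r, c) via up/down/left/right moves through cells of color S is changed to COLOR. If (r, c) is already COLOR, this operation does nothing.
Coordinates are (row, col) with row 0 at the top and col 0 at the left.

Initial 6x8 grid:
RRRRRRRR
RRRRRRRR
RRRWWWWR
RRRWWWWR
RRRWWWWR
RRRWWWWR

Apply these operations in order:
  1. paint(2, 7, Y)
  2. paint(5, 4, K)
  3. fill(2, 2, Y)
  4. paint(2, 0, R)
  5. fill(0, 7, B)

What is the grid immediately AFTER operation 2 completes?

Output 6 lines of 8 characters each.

Answer: RRRRRRRR
RRRRRRRR
RRRWWWWY
RRRWWWWR
RRRWWWWR
RRRWKWWR

Derivation:
After op 1 paint(2,7,Y):
RRRRRRRR
RRRRRRRR
RRRWWWWY
RRRWWWWR
RRRWWWWR
RRRWWWWR
After op 2 paint(5,4,K):
RRRRRRRR
RRRRRRRR
RRRWWWWY
RRRWWWWR
RRRWWWWR
RRRWKWWR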